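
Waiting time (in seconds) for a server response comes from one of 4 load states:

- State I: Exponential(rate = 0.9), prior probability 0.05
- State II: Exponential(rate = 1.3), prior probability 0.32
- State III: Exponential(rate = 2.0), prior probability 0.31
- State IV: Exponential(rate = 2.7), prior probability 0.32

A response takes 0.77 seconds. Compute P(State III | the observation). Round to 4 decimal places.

Apply Bayes' rule: the posterior for each component is proportional to its prior times its likelihood at x.
Exponential densities:
  p_I = 0.450066
  p_II = 0.477765
  p_III = 0.428762
  p_IV = 0.337649
Multiply by the mixture weights:
  P(Z=I)·p_I = 0.05 × 0.450066 = 0.0225033
  P(Z=II)·p_II = 0.32 × 0.477765 = 0.152885
  P(Z=III)·p_III = 0.31 × 0.428762 = 0.132916
  P(Z=IV)·p_IV = 0.32 × 0.337649 = 0.108048
Sum: 0.0225033 + 0.152885 + 0.132916 + 0.108048 = 0.416352
P(State III | data) ≈ 0.3192

0.3192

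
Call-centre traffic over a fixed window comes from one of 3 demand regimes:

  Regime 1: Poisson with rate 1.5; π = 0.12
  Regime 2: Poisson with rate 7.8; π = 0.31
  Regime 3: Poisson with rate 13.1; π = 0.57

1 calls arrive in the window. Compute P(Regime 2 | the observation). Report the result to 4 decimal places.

0.0241

Apply Bayes' rule: the posterior for each component is proportional to its prior times its likelihood at x.
Component likelihoods at x = 1 calls:
  f_1 = 0.334695
  f_2 = 0.00319593
  f_3 = 2.67925e-05
Unnormalised posteriors:
  π_1·f_1 = 0.12 × 0.334695 = 0.0401634
  π_2·f_2 = 0.31 × 0.00319593 = 0.000990739
  π_3·f_3 = 0.57 × 2.67925e-05 = 1.52717e-05
Normaliser: 0.0401634 + 0.000990739 + 1.52717e-05 = 0.0411694
Responsibility of Regime 2: 0.000990739 / 0.0411694 ≈ 0.0241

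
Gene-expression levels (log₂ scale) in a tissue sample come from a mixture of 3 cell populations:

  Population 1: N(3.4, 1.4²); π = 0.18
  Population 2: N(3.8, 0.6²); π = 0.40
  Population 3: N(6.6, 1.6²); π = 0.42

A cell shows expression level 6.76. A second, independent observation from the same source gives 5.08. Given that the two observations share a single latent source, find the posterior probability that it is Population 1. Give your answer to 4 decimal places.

The responsibility of component k is π_k f_k(x) divided by Σ_j π_j f_j(x).
Since both observations come from the same component, the likelihood for component k is f_k(x₁)·f_k(x₂).
  L_1 = [(1/(1.4·√(2π)))·exp(−(6.76−3.4)²/(2·1.4²)) = 0.284959·exp(-2.88000) = 0.0159961] × [0.138704] = 0.00221873
  L_2 = [(1/(0.6·√(2π)))·exp(−(6.76−3.8)²/(2·0.6²)) = 0.664904·exp(-12.16889) = 3.45046e-06] × [0.0683121] = 2.35708e-07
  L_3 = [(1/(1.6·√(2π)))·exp(−(6.76−6.6)²/(2·1.6²)) = 0.249339·exp(-0.00500) = 0.248095] × [0.158787] = 0.0393943
Multiply by the mixture weights:
  π_1·L_1 = 0.18 × 0.00221873 = 0.000399371
  π_2·L_2 = 0.40 × 2.35708e-07 = 9.42834e-08
  π_3·L_3 = 0.42 × 0.0393943 = 0.0165456
Evidence: 0.000399371 + 9.42834e-08 + 0.0165456 = 0.0169451
So the posterior for Population 1 is 0.000399371 / 0.0169451 ≈ 0.0236.

0.0236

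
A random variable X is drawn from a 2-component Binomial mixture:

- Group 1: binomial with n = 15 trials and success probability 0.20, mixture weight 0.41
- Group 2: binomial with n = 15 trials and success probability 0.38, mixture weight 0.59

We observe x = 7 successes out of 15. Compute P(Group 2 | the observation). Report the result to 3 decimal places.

0.944

By Bayes' theorem, P(k | x) = π_k f_k(x) / Σ_j π_j f_j(x).
Component likelihoods at x = 7 successes out of 15:
  L_1 = C(15,7)·0.20^7·0.80^8 = 6435·1.28e-05·0.167772 = 0.0138191
  L_2 = C(15,7)·0.38^7·0.62^8 = 6435·0.00114416·0.021834 = 0.160756
Unnormalised posteriors:
  π_1·L_1 = 0.41 × 0.0138191 = 0.00566581
  π_2·L_2 = 0.59 × 0.160756 = 0.0948461
Normaliser: 0.00566581 + 0.0948461 = 0.100512
P(Group 2 | x) ≈ 0.944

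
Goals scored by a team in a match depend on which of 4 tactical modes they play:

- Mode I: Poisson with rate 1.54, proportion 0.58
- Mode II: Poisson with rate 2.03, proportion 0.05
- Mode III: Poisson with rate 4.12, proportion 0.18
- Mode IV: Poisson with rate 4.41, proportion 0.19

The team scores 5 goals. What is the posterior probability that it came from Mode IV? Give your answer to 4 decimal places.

0.4465

Apply Bayes' rule: the posterior for each component is proportional to its prior times its likelihood at x.
Evaluate each component's likelihood at the observed value:
  p_I = 0.0154742
  p_II = 0.0377295
  p_III = 0.160698
  p_IV = 0.168956
Weight by the priors:
  π_I·p_I = 0.58 × 0.0154742 = 0.00897505
  π_II·p_II = 0.05 × 0.0377295 = 0.00188648
  π_III·p_III = 0.18 × 0.160698 = 0.0289257
  π_IV·p_IV = 0.19 × 0.168956 = 0.0321016
Sum: 0.00897505 + 0.00188648 + 0.0289257 + 0.0321016 = 0.0718888
Responsibility of Mode IV: 0.0321016 / 0.0718888 ≈ 0.4465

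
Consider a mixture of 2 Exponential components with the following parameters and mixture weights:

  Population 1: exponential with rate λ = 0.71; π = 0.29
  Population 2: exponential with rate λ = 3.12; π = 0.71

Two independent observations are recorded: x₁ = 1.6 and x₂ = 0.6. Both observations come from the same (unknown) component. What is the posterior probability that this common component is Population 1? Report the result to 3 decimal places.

The responsibility of component k is w_k f_k(x) divided by Σ_j w_j f_j(x).
Since both observations come from the same component, the likelihood for component k is f_k(x₁)·f_k(x₂).
  p_1 = [0.71·e^(−0.71·1.6) = 0.71·e^(−1.1360) = 0.227982] × [0.463713] = 0.105718
  p_2 = [3.12·e^(−3.12·1.6) = 3.12·e^(−4.9920) = 0.0211912] × [0.479905] = 0.0101698
Weight by the priors:
  w_1·p_1 = 0.29 × 0.105718 = 0.0306582
  w_2·p_2 = 0.71 × 0.0101698 = 0.00722055
Evidence: 0.0306582 + 0.00722055 = 0.0378788
Responsibility of Population 1: 0.0306582 / 0.0378788 ≈ 0.809

0.809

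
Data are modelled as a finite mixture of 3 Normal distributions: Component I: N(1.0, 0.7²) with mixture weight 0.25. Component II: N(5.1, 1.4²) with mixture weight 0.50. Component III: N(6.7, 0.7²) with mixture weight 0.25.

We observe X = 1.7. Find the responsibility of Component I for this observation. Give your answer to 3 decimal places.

Apply Bayes' rule: the posterior for each component is proportional to its prior times its likelihood at x.
Normal densities:
  L_I = (1/(0.7·√(2π)))·exp(−(1.7−1.0)²/(2·0.7²)) = 0.569918·exp(-0.50000) = 0.345672
  L_II = (1/(1.4·√(2π)))·exp(−(1.7−5.1)²/(2·1.4²)) = 0.284959·exp(-2.94898) = 0.0149299
  L_III = (1/(0.7·√(2π)))·exp(−(1.7−6.7)²/(2·0.7²)) = 0.569918·exp(-25.51020) = 4.75194e-12
Weight by the priors:
  P(Z=I)·L_I = 0.25 × 0.345672 = 0.0864181
  P(Z=II)·L_II = 0.50 × 0.0149299 = 0.00746494
  P(Z=III)·L_III = 0.25 × 4.75194e-12 = 1.18799e-12
Normaliser: 0.0864181 + 0.00746494 + 1.18799e-12 = 0.0938831
P(Component I | the observation) = 0.0864181 / 0.0938831 ≈ 0.920

0.920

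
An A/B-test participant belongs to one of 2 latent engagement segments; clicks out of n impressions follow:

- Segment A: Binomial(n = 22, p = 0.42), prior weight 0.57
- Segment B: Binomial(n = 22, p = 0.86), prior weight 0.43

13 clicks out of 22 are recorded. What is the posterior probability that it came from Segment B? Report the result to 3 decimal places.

0.023

Apply Bayes' rule: the posterior for each component is proportional to its prior times its likelihood at x.
Evaluate each component's likelihood at the observed value:
  L_A = C(22,13)·0.42^13·0.58^9 = 497420·1.26544e-05·0.00742766 = 0.0467537
  L_B = C(22,13)·0.86^13·0.14^9 = 497420·0.14076·2.0661e-08 = 0.00144662
Weight by the priors:
  w_A·L_A = 0.57 × 0.0467537 = 0.0266496
  w_B·L_B = 0.43 × 0.00144662 = 0.000622048
Denominator: 0.0266496 + 0.000622048 = 0.0272717
P(Segment B | data) = 0.000622048 / 0.0272717 ≈ 0.023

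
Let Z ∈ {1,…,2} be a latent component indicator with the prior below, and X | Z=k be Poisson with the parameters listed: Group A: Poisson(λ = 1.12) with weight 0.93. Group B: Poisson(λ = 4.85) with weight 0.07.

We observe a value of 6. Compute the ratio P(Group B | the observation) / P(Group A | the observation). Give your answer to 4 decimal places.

11.9080

Posterior odds = (P(Z=i) f_i(x)) / (P(Z=j) f_j(x)); the normalising sum cancels.
Evaluate each component's likelihood at the observed value:
  f_A = 0.00089447
  f_B = 0.141511
Odds = (0.07/0.93) × (0.141511/0.00089447) = 0.0752688 × 158.206 ≈ 11.9080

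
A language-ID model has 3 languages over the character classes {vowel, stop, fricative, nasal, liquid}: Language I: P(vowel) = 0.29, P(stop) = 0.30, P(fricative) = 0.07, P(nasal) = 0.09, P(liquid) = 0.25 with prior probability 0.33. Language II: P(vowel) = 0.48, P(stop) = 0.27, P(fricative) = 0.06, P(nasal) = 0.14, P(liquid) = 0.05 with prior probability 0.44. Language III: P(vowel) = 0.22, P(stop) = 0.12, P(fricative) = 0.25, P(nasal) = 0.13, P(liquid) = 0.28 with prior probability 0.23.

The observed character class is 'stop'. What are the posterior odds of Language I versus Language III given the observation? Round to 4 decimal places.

Posterior odds = (π_i f_i(x)) / (π_j f_j(x)); the normalising sum cancels.
Categorical probabilities:
  L_I = 0.3
  L_II = 0.27
  L_III = 0.12
0.099 / 0.0276 ≈ 3.5870

3.5870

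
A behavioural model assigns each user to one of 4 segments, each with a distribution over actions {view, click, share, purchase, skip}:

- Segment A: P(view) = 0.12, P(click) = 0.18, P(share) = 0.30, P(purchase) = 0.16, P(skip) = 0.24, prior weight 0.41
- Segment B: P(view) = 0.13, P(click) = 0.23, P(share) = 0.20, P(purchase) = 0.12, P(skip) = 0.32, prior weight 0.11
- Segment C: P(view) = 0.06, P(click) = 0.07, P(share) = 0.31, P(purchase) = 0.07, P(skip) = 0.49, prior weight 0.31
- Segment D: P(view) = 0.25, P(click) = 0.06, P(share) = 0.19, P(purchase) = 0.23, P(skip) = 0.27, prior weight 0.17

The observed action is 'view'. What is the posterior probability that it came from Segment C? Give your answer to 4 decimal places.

0.1493

Apply Bayes' rule: the posterior for each component is proportional to its prior times its likelihood at x.
Component likelihoods at x = 'view':
  p_A = 0.12
  p_B = 0.13
  p_C = 0.06
  p_D = 0.25
Multiply by the mixture weights:
  π_A·p_A = 0.41 × 0.12 = 0.0492
  π_B·p_B = 0.11 × 0.13 = 0.0143
  π_C·p_C = 0.31 × 0.06 = 0.0186
  π_D·p_D = 0.17 × 0.25 = 0.0425
Sum: 0.0492 + 0.0143 + 0.0186 + 0.0425 = 0.1246
So the posterior for Segment C is 0.0186 / 0.1246 ≈ 0.1493.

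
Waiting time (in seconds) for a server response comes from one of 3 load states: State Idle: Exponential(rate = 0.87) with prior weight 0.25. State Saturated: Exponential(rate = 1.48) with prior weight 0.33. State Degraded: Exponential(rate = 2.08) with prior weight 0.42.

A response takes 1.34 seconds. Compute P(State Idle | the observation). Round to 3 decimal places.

P(component k | x) = π_k·f_k(x) / marginal(x), where marginal(x) = Σ_j π_j·f_j(x).
Component likelihoods at x = 1.34 seconds:
  L_Idle = 0.87·e^(−0.87·1.34) = 0.87·e^(−1.1658) = 0.271156
  L_Saturated = 1.48·e^(−1.48·1.34) = 1.48·e^(−1.9832) = 0.20369
  L_Degraded = 2.08·e^(−2.08·1.34) = 2.08·e^(−2.7872) = 0.128114
Unnormalised posteriors:
  π_Idle·L_Idle = 0.25 × 0.271156 = 0.0677889
  π_Saturated·L_Saturated = 0.33 × 0.20369 = 0.0672176
  π_Degraded·L_Degraded = 0.42 × 0.128114 = 0.053808
Evidence: 0.0677889 + 0.0672176 + 0.053808 = 0.188815
P(State Idle | x) ≈ 0.359

0.359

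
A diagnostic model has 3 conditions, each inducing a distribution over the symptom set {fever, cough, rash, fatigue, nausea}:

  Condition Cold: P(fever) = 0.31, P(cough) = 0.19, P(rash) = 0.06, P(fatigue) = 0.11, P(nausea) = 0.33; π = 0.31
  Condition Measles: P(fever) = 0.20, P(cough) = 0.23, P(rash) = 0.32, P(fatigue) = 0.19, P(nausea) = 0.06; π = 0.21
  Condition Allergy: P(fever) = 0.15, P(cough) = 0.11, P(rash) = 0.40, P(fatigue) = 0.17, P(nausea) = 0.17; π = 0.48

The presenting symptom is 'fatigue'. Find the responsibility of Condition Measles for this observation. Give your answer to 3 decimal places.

The responsibility of component k is w_k f_k(x) divided by Σ_j w_j f_j(x).
Component likelihoods at x = 'fatigue':
  L_Cold = 0.11
  L_Measles = 0.19
  L_Allergy = 0.17
Prior × likelihood for each component:
  w_Cold·L_Cold = 0.31 × 0.11 = 0.0341
  w_Measles·L_Measles = 0.21 × 0.19 = 0.0399
  w_Allergy·L_Allergy = 0.48 × 0.17 = 0.0816
Marginal: 0.0341 + 0.0399 + 0.0816 = 0.1556
Responsibility of Condition Measles: 0.0399 / 0.1556 ≈ 0.256

0.256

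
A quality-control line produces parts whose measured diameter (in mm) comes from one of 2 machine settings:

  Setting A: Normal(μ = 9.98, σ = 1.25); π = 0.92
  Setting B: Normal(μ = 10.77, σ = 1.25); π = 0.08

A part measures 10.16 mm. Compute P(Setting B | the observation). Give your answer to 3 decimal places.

0.072

Apply Bayes' rule: the posterior for each component is proportional to its prior times its likelihood at x.
Evaluate each component's likelihood at the observed value:
  L_A = (1/(1.25·√(2π)))·exp(−(10.16−9.98)²/(2·1.25²)) = 0.319154·exp(-0.01037) = 0.315862
  L_B = (1/(1.25·√(2π)))·exp(−(10.16−10.77)²/(2·1.25²)) = 0.319154·exp(-0.11907) = 0.283327
Prior × likelihood for each component:
  π_A·L_A = 0.92 × 0.315862 = 0.290593
  π_B·L_B = 0.08 × 0.283327 = 0.0226661
Evidence: 0.290593 + 0.0226661 = 0.313259
P(Setting B | x) = 0.0226661 / 0.313259 ≈ 0.072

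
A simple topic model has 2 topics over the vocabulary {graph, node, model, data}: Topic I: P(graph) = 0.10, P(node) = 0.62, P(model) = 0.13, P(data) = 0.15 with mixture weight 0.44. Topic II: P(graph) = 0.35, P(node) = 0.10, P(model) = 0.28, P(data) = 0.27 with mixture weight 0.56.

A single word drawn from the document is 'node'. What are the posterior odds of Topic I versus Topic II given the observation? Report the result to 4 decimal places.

4.8714

Since P(k|x) ∝ w_k f_k(x), the posterior odds are w_i f_i(x) / (w_j f_j(x)).
Categorical probabilities:
  f_I = 0.62
  f_II = 0.1
Posterior odds = (w_I·f_I) / (w_II·f_II) = (0.44·0.62) / (0.56·0.1) = 0.2728 / 0.056 ≈ 4.8714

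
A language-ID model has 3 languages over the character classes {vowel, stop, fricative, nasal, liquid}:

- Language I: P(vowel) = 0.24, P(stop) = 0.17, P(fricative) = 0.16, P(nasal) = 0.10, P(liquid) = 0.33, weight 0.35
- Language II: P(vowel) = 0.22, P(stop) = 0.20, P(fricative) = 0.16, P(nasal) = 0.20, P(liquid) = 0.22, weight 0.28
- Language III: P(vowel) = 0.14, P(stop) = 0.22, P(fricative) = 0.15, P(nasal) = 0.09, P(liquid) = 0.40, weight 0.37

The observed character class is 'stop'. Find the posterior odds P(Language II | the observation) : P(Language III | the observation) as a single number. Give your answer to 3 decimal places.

Posterior odds = (π_i f_i(x)) / (π_j f_j(x)); the normalising sum cancels.
Component likelihoods at x = 'stop':
  L_I = P(stop | comp) = 0.17
  L_II = P(stop | comp) = 0.20
  L_III = P(stop | comp) = 0.22
Posterior odds = (π_II·L_II) / (π_III·L_III) = (0.28·0.2) / (0.37·0.22) = 0.056 / 0.0814 ≈ 0.688

0.688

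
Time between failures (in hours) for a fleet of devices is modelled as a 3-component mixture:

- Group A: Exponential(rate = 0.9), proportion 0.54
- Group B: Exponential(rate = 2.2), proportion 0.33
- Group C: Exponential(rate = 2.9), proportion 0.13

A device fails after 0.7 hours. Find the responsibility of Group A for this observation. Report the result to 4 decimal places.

Posterior ∝ prior × likelihood, so P(k | x) ∝ w_k f_k(x); normalise over all components.
Evaluate each component's likelihood at the observed value:
  L_A = 0.9·e^(−0.9·0.7) = 0.9·e^(−0.6300) = 0.479333
  L_B = 2.2·e^(−2.2·0.7) = 2.2·e^(−1.5400) = 0.471638
  L_C = 2.9·e^(−2.9·0.7) = 2.9·e^(−2.0300) = 0.380873
Unnormalised posteriors:
  w_A·L_A = 0.54 × 0.479333 = 0.25884
  w_B·L_B = 0.33 × 0.471638 = 0.155641
  w_C·L_C = 0.13 × 0.380873 = 0.0495135
Sum: 0.25884 + 0.155641 + 0.0495135 = 0.463994
Responsibility of Group A: 0.25884 / 0.463994 ≈ 0.5579

0.5579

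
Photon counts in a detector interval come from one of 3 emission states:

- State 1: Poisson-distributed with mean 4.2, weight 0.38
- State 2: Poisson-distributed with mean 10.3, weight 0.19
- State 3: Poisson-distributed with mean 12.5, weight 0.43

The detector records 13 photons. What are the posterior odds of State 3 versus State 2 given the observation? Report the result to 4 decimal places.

Only the two components matter; the odds are (π_i f_i(x)) / (π_j f_j(x)).
Evaluate each component's likelihood at the observed value:
  L_1 = 0.000304736
  L_2 = 0.0793178
  L_3 = 0.10886
0.0468099 / 0.0150704 ≈ 3.1061

3.1061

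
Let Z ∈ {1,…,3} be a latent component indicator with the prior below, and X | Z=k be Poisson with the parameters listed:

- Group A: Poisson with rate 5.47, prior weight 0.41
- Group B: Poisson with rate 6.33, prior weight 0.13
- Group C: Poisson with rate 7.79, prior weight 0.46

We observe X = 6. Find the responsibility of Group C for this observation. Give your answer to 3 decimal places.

P(component k | x) = P(Z=k)·f_k(x) / marginal(x), where marginal(x) = Σ_j P(Z=j)·f_j(x).
Poisson probabilities:
  f_A = e^(−5.47)·5.47^6/6! = 0.156675
  f_B = e^(−6.33)·6.33^6/6! = 0.159223
  f_C = e^(−7.79)·7.79^6/6! = 0.128451
Multiply by the mixture weights:
  P(Z=A)·f_A = 0.41 × 0.156675 = 0.0642369
  P(Z=B)·f_B = 0.13 × 0.159223 = 0.020699
  P(Z=C)·f_C = 0.46 × 0.128451 = 0.0590876
Denominator: 0.0642369 + 0.020699 + 0.0590876 = 0.144023
Responsibility of Group C: 0.0590876 / 0.144023 ≈ 0.410

0.410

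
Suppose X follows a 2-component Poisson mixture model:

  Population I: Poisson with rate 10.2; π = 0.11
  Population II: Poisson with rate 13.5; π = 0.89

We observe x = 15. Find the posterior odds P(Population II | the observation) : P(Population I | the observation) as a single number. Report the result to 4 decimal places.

Only the two components matter; the odds are (π_i f_i(x)) / (π_j f_j(x)).
Poisson probabilities:
  f_I = 0.038256
  f_II = 0.0945217
0.0841243 / 0.00420816 ≈ 19.9908

19.9908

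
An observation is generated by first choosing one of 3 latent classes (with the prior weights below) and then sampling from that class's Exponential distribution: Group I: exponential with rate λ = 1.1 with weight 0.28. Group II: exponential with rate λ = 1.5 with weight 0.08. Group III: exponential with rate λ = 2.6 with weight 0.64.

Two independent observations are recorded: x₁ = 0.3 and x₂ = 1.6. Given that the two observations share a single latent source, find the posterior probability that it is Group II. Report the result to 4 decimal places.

The responsibility of component k is w_k f_k(x) divided by Σ_j w_j f_j(x).
Since both observations come from the same component, the likelihood for component k is f_k(x₁)·f_k(x₂).
  p_I = [0.790816] × [0.189249] = 0.149661
  p_II = [0.956442] × [0.136077] = 0.13015
  p_III = [1.19186] × [0.0405797] = 0.0483651
Multiply by the mixture weights:
  w_I·p_I = 0.28 × 0.149661 = 0.0419052
  w_II·p_II = 0.08 × 0.13015 = 0.010412
  w_III·p_III = 0.64 × 0.0483651 = 0.0309537
Marginal: 0.0419052 + 0.010412 + 0.0309537 = 0.0832708
P(Group II | x₁,x₂) ≈ 0.1250

0.1250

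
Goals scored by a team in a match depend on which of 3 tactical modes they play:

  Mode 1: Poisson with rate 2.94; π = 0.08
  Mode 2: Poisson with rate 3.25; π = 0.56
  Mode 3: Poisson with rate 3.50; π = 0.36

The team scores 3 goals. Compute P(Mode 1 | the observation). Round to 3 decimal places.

By Bayes' theorem, P(k | x) = π_k f_k(x) / Σ_j π_j f_j(x).
Poisson probabilities:
  f_1 = 0.223906
  f_2 = 0.221841
  f_3 = 0.215785
Multiply by the mixture weights:
  π_1·f_1 = 0.08 × 0.223906 = 0.0179124
  π_2·f_2 = 0.56 × 0.221841 = 0.124231
  π_3·f_3 = 0.36 × 0.215785 = 0.0776828
Denominator: 0.0179124 + 0.124231 + 0.0776828 = 0.219826
Responsibility of Mode 1: 0.0179124 / 0.219826 ≈ 0.081

0.081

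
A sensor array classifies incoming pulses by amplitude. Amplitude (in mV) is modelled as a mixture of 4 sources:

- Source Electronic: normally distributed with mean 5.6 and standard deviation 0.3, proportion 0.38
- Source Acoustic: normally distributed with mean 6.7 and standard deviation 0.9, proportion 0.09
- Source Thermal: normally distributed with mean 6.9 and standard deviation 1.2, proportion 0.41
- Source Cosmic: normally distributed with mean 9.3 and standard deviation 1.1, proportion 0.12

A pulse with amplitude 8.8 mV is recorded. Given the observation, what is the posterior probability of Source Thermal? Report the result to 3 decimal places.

P(component k | x) = π_k·f_k(x) / marginal(x), where marginal(x) = Σ_j π_j·f_j(x).
Component likelihoods at x = 8.8 mV:
  L_Electronic = (1/(0.3·√(2π)))·exp(−(8.8−5.6)²/(2·0.3²)) = 1.329808·exp(-56.88889) = 2.61372e-25
  L_Acoustic = (1/(0.9·√(2π)))·exp(−(8.8−6.7)²/(2·0.9²)) = 0.443269·exp(-2.72222) = 0.0291354
  L_Thermal = (1/(1.2·√(2π)))·exp(−(8.8−6.9)²/(2·1.2²)) = 0.332452·exp(-1.25347) = 0.0949189
  L_Cosmic = (1/(1.1·√(2π)))·exp(−(8.8−9.3)²/(2·1.1²)) = 0.362675·exp(-0.10331) = 0.327079
Prior × likelihood for each component:
  π_Electronic·L_Electronic = 0.38 × 2.61372e-25 = 9.93212e-26
  π_Acoustic·L_Acoustic = 0.09 × 0.0291354 = 0.00262219
  π_Thermal·L_Thermal = 0.41 × 0.0949189 = 0.0389168
  π_Cosmic·L_Cosmic = 0.12 × 0.327079 = 0.0392494
Marginal: 9.93212e-26 + 0.00262219 + 0.0389168 + 0.0392494 = 0.0807884
P(Source Thermal | the observation) = 0.0389168 / 0.0807884 ≈ 0.482

0.482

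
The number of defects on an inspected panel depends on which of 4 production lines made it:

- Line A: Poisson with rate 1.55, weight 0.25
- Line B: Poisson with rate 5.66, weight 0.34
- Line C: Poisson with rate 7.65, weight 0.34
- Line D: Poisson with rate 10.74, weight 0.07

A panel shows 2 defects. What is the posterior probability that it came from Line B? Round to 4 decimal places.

Posterior ∝ prior × likelihood, so P(k | x) ∝ P(Z=k) f_k(x); normalise over all components.
Poisson probabilities:
  L_A = 0.254963
  L_B = 0.0557823
  L_C = 0.0139296
  L_D = 0.00124927
Multiply by the mixture weights:
  P(Z=A)·L_A = 0.25 × 0.254963 = 0.0637407
  P(Z=B)·L_B = 0.34 × 0.0557823 = 0.018966
  P(Z=C)·L_C = 0.34 × 0.0139296 = 0.00473608
  P(Z=D)·L_D = 0.07 × 0.00124927 = 8.74488e-05
Marginal: 0.0637407 + 0.018966 + 0.00473608 + 8.74488e-05 = 0.0875302
So the posterior for Line B is 0.018966 / 0.0875302 ≈ 0.2167.

0.2167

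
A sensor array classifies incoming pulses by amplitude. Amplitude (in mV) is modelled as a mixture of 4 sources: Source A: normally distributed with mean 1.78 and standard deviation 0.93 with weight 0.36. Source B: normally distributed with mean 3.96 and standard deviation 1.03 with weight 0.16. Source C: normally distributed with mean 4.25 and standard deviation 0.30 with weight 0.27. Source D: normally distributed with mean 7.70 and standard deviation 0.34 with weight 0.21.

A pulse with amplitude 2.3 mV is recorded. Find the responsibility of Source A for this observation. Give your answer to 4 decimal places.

The responsibility of component k is P(Z=k) f_k(x) divided by Σ_j P(Z=j) f_j(x).
Normal densities:
  f_A = 0.366892
  f_B = 0.105694
  f_C = 8.89852e-10
  f_D = 1.96892e-55
Prior × likelihood for each component:
  P(Z=A)·f_A = 0.36 × 0.366892 = 0.132081
  P(Z=B)·f_B = 0.16 × 0.105694 = 0.0169111
  P(Z=C)·f_C = 0.27 × 8.89852e-10 = 2.4026e-10
  P(Z=D)·f_D = 0.21 × 1.96892e-55 = 4.13473e-56
Evidence: 0.132081 + 0.0169111 + 2.4026e-10 + 4.13473e-56 = 0.148992
Responsibility of Source A: 0.132081 / 0.148992 ≈ 0.8865

0.8865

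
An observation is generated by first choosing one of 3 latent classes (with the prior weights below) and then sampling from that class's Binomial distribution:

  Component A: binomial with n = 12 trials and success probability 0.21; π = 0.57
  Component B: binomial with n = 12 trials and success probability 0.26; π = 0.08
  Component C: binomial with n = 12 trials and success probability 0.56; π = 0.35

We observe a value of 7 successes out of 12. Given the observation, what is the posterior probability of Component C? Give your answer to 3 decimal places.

0.956

The responsibility of component k is π_k f_k(x) divided by Σ_j π_j f_j(x).
Evaluate each component's likelihood at the observed value:
  L_A = C(12,7)·0.21^7·0.79^5 = 792·1.80109e-05·0.307706 = 0.0043893
  L_B = C(12,7)·0.26^7·0.74^5 = 792·8.03181e-05·0.221901 = 0.0141155
  L_C = C(12,7)·0.56^7·0.44^5 = 792·0.0172709·0.0164916 = 0.225582
Prior × likelihood for each component:
  π_A·L_A = 0.57 × 0.0043893 = 0.0025019
  π_B·L_B = 0.08 × 0.0141155 = 0.00112924
  π_C·L_C = 0.35 × 0.225582 = 0.0789538
Evidence: 0.0025019 + 0.00112924 + 0.0789538 = 0.0825849
So the posterior for Component C is 0.0789538 / 0.0825849 ≈ 0.956.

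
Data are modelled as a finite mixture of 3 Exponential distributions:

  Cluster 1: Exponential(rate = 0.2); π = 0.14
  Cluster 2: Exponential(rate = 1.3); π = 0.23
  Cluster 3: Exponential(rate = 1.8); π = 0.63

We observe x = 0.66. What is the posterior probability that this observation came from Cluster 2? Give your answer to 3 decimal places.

By Bayes' theorem, P(k | x) = π_k f_k(x) / Σ_j π_j f_j(x).
Exponential densities:
  L_1 = 0.175268
  L_2 = 0.551212
  L_3 = 0.548695
Prior × likelihood for each component:
  π_1·L_1 = 0.14 × 0.175268 = 0.0245375
  π_2·L_2 = 0.23 × 0.551212 = 0.126779
  π_3·L_3 = 0.63 × 0.548695 = 0.345678
Sum: 0.0245375 + 0.126779 + 0.345678 = 0.496994
P(Cluster 2 | 0.66) ≈ 0.255

0.255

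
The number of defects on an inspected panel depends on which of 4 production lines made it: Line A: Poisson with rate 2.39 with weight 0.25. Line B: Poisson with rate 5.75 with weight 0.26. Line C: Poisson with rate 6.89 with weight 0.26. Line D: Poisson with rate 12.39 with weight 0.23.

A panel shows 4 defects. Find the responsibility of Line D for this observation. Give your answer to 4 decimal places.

0.0099

By Bayes' theorem, P(k | x) = P(Z=k) f_k(x) / Σ_j P(Z=j) f_j(x).
Evaluate each component's likelihood at the observed value:
  L_A = e^(−2.39)·2.39^4/4! = 0.124571
  L_B = e^(−5.75)·5.75^4/4! = 0.144966
  L_C = e^(−6.89)·6.89^4/4! = 0.0955821
  L_D = e^(−12.39)·12.39^4/4! = 0.00408475
Multiply by the mixture weights:
  P(Z=A)·L_A = 0.25 × 0.124571 = 0.0311427
  P(Z=B)·L_B = 0.26 × 0.144966 = 0.0376912
  P(Z=C)·L_C = 0.26 × 0.0955821 = 0.0248514
  P(Z=D)·L_D = 0.23 × 0.00408475 = 0.000939492
Evidence: 0.0311427 + 0.0376912 + 0.0248514 + 0.000939492 = 0.0946248
P(Line D | data) ≈ 0.0099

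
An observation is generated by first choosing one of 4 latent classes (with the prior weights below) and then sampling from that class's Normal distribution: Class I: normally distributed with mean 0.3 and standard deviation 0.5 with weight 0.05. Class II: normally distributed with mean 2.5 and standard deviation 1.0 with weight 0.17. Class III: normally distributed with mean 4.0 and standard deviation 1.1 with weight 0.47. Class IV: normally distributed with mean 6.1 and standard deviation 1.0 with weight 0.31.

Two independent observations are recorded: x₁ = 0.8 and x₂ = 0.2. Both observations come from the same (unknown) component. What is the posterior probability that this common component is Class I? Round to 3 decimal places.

0.977

Apply Bayes' rule: the posterior for each component is proportional to its prior times its likelihood at x.
Since both observations come from the same component, the likelihood for component k is f_k(x₁)·f_k(x₂).
  f_I = [(1/(0.5·√(2π)))·exp(−(0.8−0.3)²/(2·0.5²)) = 0.797885·exp(-0.50000) = 0.483941] × [0.782085] = 0.378484
  f_II = [(1/(1.0·√(2π)))·exp(−(0.8−2.5)²/(2·1.0²)) = 0.398942·exp(-1.44500) = 0.0940491] × [0.028327] = 0.00266413
  f_III = [(1/(1.1·√(2π)))·exp(−(0.8−4.0)²/(2·1.1²)) = 0.362675·exp(-4.23140) = 0.00527038] × [0.000929196] = 4.89721e-06
  f_IV = [(1/(1.0·√(2π)))·exp(−(0.8−6.1)²/(2·1.0²)) = 0.398942·exp(-14.04500) = 3.17135e-07] × [1.10158e-08] = 3.49348e-15
Multiply by the mixture weights:
  π_I·f_I = 0.05 × 0.378484 = 0.0189242
  π_II·f_II = 0.17 × 0.00266413 = 0.000452902
  π_III·f_III = 0.47 × 4.89721e-06 = 2.30169e-06
  π_IV·f_IV = 0.31 × 3.49348e-15 = 1.08298e-15
Denominator: 0.0189242 + 0.000452902 + 2.30169e-06 + 1.08298e-15 = 0.0193794
So the posterior for Class I is 0.0189242 / 0.0193794 ≈ 0.977.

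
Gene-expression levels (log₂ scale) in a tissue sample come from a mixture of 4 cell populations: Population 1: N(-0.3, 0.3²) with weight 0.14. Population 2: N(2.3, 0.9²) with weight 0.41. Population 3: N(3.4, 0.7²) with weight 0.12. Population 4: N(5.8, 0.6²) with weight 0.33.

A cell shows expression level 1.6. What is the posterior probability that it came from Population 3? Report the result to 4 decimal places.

P(component k | x) = P(Z=k)·f_k(x) / marginal(x), where marginal(x) = Σ_j P(Z=j)·f_j(x).
Component likelihoods at x = 1.6:
  p_1 = (1/(0.3·√(2π)))·exp(−(1.6−-0.3)²/(2·0.3²)) = 1.329808·exp(-20.05556) = 2.59282e-09
  p_2 = (1/(0.9·√(2π)))·exp(−(1.6−2.3)²/(2·0.9²)) = 0.443269·exp(-0.30247) = 0.327572
  p_3 = (1/(0.7·√(2π)))·exp(−(1.6−3.4)²/(2·0.7²)) = 0.569918·exp(-3.30612) = 0.0208921
  p_4 = (1/(0.6·√(2π)))·exp(−(1.6−5.8)²/(2·0.6²)) = 0.664904·exp(-24.50000) = 1.52245e-11
Prior × likelihood for each component:
  P(Z=1)·p_1 = 0.14 × 2.59282e-09 = 3.62994e-10
  P(Z=2)·p_2 = 0.41 × 0.327572 = 0.134305
  P(Z=3)·p_3 = 0.12 × 0.0208921 = 0.00250705
  P(Z=4)·p_4 = 0.33 × 1.52245e-11 = 5.0241e-12
Normaliser: 3.62994e-10 + 0.134305 + 0.00250705 + 5.0241e-12 = 0.136812
Responsibility of Population 3: 0.00250705 / 0.136812 ≈ 0.0183

0.0183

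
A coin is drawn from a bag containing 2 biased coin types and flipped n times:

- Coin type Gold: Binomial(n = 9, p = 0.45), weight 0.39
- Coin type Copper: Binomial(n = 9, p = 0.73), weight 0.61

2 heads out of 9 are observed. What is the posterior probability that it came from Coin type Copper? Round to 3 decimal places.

By Bayes' theorem, P(k | x) = π_k f_k(x) / Σ_j π_j f_j(x).
Evaluate each component's likelihood at the observed value:
  f_Gold = C(9,2)·0.45^2·0.55^7 = 36·0.2025·0.0152244 = 0.110986
  f_Copper = C(9,2)·0.73^2·0.27^7 = 36·0.5329·0.000104604 = 0.00200676
Multiply by the mixture weights:
  π_Gold·f_Gold = 0.39 × 0.110986 = 0.0432844
  π_Copper·f_Copper = 0.61 × 0.00200676 = 0.00122412
Evidence: 0.0432844 + 0.00122412 = 0.0445085
Responsibility of Coin type Copper: 0.00122412 / 0.0445085 ≈ 0.028

0.028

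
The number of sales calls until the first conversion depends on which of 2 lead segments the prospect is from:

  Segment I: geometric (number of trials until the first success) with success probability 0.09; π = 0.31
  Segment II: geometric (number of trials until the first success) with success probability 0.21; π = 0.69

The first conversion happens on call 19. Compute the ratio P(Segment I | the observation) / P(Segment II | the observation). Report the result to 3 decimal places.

Posterior odds = (P(Z=i) f_i(x)) / (P(Z=j) f_j(x)); the normalising sum cancels.
Evaluate each component's likelihood at the observed value:
  L_I = 0.09·(1−0.09)^18 = 0.09·0.183124 = 0.0164812
  L_II = 0.21·(1−0.21)^18 = 0.21·0.0143644 = 0.00301653
0.00510916 / 0.0020814 ≈ 2.455

2.455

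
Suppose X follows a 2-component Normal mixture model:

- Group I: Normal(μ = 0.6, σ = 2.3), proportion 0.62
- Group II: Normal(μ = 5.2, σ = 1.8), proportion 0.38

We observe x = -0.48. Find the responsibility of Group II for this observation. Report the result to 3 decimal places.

0.006

The responsibility of component k is π_k f_k(x) divided by Σ_j π_j f_j(x).
Normal densities:
  f_I = 0.155347
  f_II = 0.00152541
Multiply by the mixture weights:
  π_I·f_I = 0.62 × 0.155347 = 0.0963152
  π_II·f_II = 0.38 × 0.00152541 = 0.000579657
Normaliser: 0.0963152 + 0.000579657 = 0.0968948
P(Group II | x) ≈ 0.006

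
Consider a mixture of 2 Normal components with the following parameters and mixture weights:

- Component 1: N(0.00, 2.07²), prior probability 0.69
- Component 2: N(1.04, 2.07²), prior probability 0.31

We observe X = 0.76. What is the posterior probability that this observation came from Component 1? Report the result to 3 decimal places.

P(component k | x) = π_k·f_k(x) / marginal(x), where marginal(x) = Σ_j π_j·f_j(x).
Evaluate each component's likelihood at the observed value:
  p_1 = (1/(2.07·√(2π)))·exp(−(0.76−0.00)²/(2·2.07²)) = 0.192726·exp(-0.06740) = 0.180164
  p_2 = (1/(2.07·√(2π)))·exp(−(0.76−1.04)²/(2·2.07²)) = 0.192726·exp(-0.00915) = 0.190971
Prior × likelihood for each component:
  π_1·p_1 = 0.69 × 0.180164 = 0.124313
  π_2·p_2 = 0.31 × 0.190971 = 0.0592009
Sum: 0.124313 + 0.0592009 = 0.183514
P(Component 1 | data) ≈ 0.677

0.677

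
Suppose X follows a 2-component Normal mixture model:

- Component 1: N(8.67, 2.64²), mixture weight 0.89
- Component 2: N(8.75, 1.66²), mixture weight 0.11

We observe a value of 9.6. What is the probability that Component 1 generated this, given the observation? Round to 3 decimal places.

Apply Bayes' rule: the posterior for each component is proportional to its prior times its likelihood at x.
Evaluate each component's likelihood at the observed value:
  f_1 = (1/(2.64·√(2π)))·exp(−(9.6−8.67)²/(2·2.64²)) = 0.151115·exp(-0.06205) = 0.142023
  f_2 = (1/(1.66·√(2π)))·exp(−(9.6−8.75)²/(2·1.66²)) = 0.240327·exp(-0.13110) = 0.210798
Unnormalised posteriors:
  w_1·f_1 = 0.89 × 0.142023 = 0.126401
  w_2·f_2 = 0.11 × 0.210798 = 0.0231878
Evidence: 0.126401 + 0.0231878 = 0.149588
P(Component 1 | x) = 0.126401 / 0.149588 ≈ 0.845

0.845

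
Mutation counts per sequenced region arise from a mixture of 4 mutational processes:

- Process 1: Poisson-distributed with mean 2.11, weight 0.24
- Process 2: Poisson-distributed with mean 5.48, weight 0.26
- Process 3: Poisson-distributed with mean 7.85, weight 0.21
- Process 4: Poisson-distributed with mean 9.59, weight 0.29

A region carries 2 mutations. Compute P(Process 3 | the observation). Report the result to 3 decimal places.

0.030

Posterior ∝ prior × likelihood, so P(k | x) ∝ w_k f_k(x); normalise over all components.
Evaluate each component's likelihood at the observed value:
  f_1 = 0.269882
  f_2 = 0.0626033
  f_3 = 0.0120087
  f_4 = 0.00314574
Weight by the priors:
  w_1·f_1 = 0.24 × 0.269882 = 0.0647716
  w_2·f_2 = 0.26 × 0.0626033 = 0.0162769
  w_3·f_3 = 0.21 × 0.0120087 = 0.00252184
  w_4·f_4 = 0.29 × 0.00314574 = 0.000912265
Evidence: 0.0647716 + 0.0162769 + 0.00252184 + 0.000912265 = 0.0844826
So the posterior for Process 3 is 0.00252184 / 0.0844826 ≈ 0.030.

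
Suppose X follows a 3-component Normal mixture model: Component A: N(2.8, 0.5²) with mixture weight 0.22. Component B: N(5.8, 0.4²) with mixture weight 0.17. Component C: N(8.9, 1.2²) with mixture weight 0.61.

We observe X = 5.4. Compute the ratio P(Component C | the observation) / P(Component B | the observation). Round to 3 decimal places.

0.028

Posterior odds = (P(Z=i) f_i(x)) / (P(Z=j) f_j(x)); the normalising sum cancels.
Component likelihoods at x = 5.4:
  p_A = (1/(0.5·√(2π)))·exp(−(5.4−2.8)²/(2·0.5²)) = 0.797885·exp(-13.52000) = 1.07221e-06
  p_B = (1/(0.4·√(2π)))·exp(−(5.4−5.8)²/(2·0.4²)) = 0.997356·exp(-0.50000) = 0.604927
  p_C = (1/(1.2·√(2π)))·exp(−(5.4−8.9)²/(2·1.2²)) = 0.332452·exp(-4.25347) = 0.00472573
Posterior odds = (P(Z=C)·p_C) / (P(Z=B)·p_B) = (0.61·0.00472573) / (0.17·0.604927) = 0.0028827 / 0.102838 ≈ 0.028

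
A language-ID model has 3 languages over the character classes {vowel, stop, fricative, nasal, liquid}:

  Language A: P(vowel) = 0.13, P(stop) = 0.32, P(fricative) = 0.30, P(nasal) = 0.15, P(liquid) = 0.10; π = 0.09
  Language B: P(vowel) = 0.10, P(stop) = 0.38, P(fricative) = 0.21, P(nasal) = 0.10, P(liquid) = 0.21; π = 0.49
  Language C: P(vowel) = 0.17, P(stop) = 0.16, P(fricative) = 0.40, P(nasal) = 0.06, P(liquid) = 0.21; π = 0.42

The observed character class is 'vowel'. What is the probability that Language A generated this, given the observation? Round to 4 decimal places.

0.0886

Posterior ∝ prior × likelihood, so P(k | x) ∝ π_k f_k(x); normalise over all components.
Evaluate each component's likelihood at the observed value:
  p_A = P(vowel | comp) = 0.13
  p_B = P(vowel | comp) = 0.10
  p_C = P(vowel | comp) = 0.17
Multiply by the mixture weights:
  π_A·p_A = 0.09 × 0.13 = 0.0117
  π_B·p_B = 0.49 × 0.1 = 0.049
  π_C·p_C = 0.42 × 0.17 = 0.0714
Evidence: 0.0117 + 0.049 + 0.0714 = 0.1321
P(Language A | 'vowel') = 0.0117 / 0.1321 ≈ 0.0886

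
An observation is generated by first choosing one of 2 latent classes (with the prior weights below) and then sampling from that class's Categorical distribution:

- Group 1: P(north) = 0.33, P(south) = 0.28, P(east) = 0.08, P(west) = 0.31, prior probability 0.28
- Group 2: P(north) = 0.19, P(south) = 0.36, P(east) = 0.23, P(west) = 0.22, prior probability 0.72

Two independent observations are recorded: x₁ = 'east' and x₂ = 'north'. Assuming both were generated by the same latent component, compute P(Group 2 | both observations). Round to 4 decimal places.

Apply Bayes' rule: the posterior for each component is proportional to its prior times its likelihood at x.
Since both observations come from the same component, the likelihood for component k is f_k(x₁)·f_k(x₂).
  f_1 = [P(east | comp) = 0.08] × [0.33] = 0.0264
  f_2 = [P(east | comp) = 0.23] × [0.19] = 0.0437
Weight by the priors:
  w_1·f_1 = 0.28 × 0.0264 = 0.007392
  w_2·f_2 = 0.72 × 0.0437 = 0.031464
Evidence: 0.007392 + 0.031464 = 0.038856
So the posterior for Group 2 is 0.031464 / 0.038856 ≈ 0.8098.

0.8098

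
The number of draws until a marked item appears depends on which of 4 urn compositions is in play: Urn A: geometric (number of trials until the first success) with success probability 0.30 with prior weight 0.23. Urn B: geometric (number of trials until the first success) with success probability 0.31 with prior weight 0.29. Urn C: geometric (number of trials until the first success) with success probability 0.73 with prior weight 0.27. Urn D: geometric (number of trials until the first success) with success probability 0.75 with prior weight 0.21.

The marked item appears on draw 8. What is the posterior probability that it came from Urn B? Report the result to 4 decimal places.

0.5396

The responsibility of component k is π_k f_k(x) divided by Σ_j π_j f_j(x).
Component likelihoods at x = 8:
  L_A = 0.30·(1−0.30)^7 = 0.30·0.0823543 = 0.0247063
  L_B = 0.31·(1−0.31)^7 = 0.31·0.0744635 = 0.0230837
  L_C = 0.73·(1−0.73)^7 = 0.73·0.000104604 = 7.63606e-05
  L_D = 0.75·(1−0.75)^7 = 0.75·6.10352e-05 = 4.57764e-05
Prior × likelihood for each component:
  π_A·L_A = 0.23 × 0.0247063 = 0.00568245
  π_B·L_B = 0.29 × 0.0230837 = 0.00669427
  π_C·L_C = 0.27 × 7.63606e-05 = 2.06174e-05
  π_D·L_D = 0.21 × 4.57764e-05 = 9.61304e-06
Marginal: 0.00568245 + 0.00669427 + 2.06174e-05 + 9.61304e-06 = 0.0124069
So the posterior for Urn B is 0.00669427 / 0.0124069 ≈ 0.5396.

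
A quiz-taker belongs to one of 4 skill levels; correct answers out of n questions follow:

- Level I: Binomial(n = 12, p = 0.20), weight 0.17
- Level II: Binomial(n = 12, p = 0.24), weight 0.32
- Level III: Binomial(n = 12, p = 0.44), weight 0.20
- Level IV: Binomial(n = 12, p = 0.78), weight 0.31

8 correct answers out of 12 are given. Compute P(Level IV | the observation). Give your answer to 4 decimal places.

0.7744

By Bayes' theorem, P(k | x) = π_k f_k(x) / Σ_j π_j f_j(x).
Binomial probabilities:
  L_I = 0.000519045
  L_II = 0.00181781
  L_III = 0.0683878
  L_IV = 0.158874
Weight by the priors:
  π_I·L_I = 0.17 × 0.000519045 = 8.82377e-05
  π_II·L_II = 0.32 × 0.00181781 = 0.000581701
  π_III·L_III = 0.20 × 0.0683878 = 0.0136776
  π_IV·L_IV = 0.31 × 0.158874 = 0.0492509
Evidence: 8.82377e-05 + 0.000581701 + 0.0136776 + 0.0492509 = 0.0635984
So the posterior for Level IV is 0.0492509 / 0.0635984 ≈ 0.7744.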